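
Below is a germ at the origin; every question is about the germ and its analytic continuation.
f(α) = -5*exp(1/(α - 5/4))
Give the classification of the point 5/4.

The exponent 1/(α - (5/4)) has a pole at 5/4, so exp(1/(α - (5/4))) takes every nonzero value near it: an essential singularity (not a pole of any order).

The point is an essential singularity.


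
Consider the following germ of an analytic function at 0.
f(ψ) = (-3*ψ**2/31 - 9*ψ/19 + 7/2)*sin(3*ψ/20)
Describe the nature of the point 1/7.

There is no denominator, hence no pole anywhere.
The factor sin(3*ψ/20) is entire.
So the germ continues analytically to 1/7.

The point is a regular point.


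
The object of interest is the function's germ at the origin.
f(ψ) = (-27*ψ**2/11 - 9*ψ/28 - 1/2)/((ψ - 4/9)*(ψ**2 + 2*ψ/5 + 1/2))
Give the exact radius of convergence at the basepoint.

Denominator factor (ψ - 4/9): pole of order 1 at 4/9, modulus 4/9.
Denominator factor (ψ**2 + 2*ψ/5 + 1/2): discriminant -46/25, complex-conjugate roots (-1/5) + ((1/10)*sqrt(46))*i and (-1/5) - ((1/10)*sqrt(46))*i; poles of order 1, moduli (1/2)*sqrt(2) and (1/2)*sqrt(2).
The radius of convergence is the smallest modulus among the singular points: 4/9.

The radius of convergence is 4/9.


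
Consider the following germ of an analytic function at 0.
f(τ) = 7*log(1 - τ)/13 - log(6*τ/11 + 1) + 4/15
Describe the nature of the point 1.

The term (7/13)*log(1 - τ/(1)) has argument 1 - 1/(1) = 0 at 1: a logarithmic (infinitely-sheeted) branch point; the remaining terms are analytic or single-valued there.

The point is a logarithmic branch point.


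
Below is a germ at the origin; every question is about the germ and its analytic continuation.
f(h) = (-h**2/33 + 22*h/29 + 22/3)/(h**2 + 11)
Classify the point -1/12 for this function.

The point is a regular point.

Denominator factors: h**2 + 11 = 1585/144 at h = -1/12 — none vanishes.
So the germ continues analytically to -1/12.


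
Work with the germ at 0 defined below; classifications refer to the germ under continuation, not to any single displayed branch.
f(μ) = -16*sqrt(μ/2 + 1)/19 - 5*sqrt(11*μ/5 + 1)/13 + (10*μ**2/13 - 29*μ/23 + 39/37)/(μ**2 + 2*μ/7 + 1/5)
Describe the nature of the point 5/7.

The point is a regular point.

Denominator factors: μ**2 + 2*μ/7 + 1/5 = 32/35 at μ = 5/7 — none vanishes.
Branch term sqrt(1 - μ/(-2)): argument at 5/7 is 19/14, nonzero, so 5/7 is not its branch point (a point on a principal cut is still regular for the continued germ).
Branch term sqrt(1 - μ/(-5/11)): argument at 5/7 is 18/7, nonzero, so 5/7 is not its branch point (a point on a principal cut is still regular for the continued germ).
So the germ continues analytically to 5/7.


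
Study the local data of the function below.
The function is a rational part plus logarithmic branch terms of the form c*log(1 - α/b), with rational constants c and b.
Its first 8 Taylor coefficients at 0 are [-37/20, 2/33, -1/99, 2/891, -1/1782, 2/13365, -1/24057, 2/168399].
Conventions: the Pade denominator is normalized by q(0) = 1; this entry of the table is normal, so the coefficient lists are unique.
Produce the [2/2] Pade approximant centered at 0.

Taylor coefficients needed (read off): a_0 = -37/20, a_1 = 2/33, a_2 = -1/99, a_3 = 2/891, a_4 = -1/1782.
Write the denominator as Q(α) = 1 + q1*α + q2*α^2. Requiring Q*f - P = O(α^5) with deg P <= 2 kills the coefficients of α^3..α^4 in Q*f:
  α^3: a_3 + q1*a_2 + q2*a_1 = 0, i.e. 2/891 + (-1/99)*q1 + (2/33)*q2 = 0.
  α^4: a_4 + q1*a_3 + q2*a_2 = 0, i.e. -1/1782 + (2/891)*q1 + (-1/99)*q2 = 0.
Solving this linear system: q1 = 1/3, q2 = 1/54.
The numerator is Q*f truncated at degree 2: P0 = a_0 = -37/20; P1 = a_1 + q1*a_0 = -367/660; P2 = a_2 + q1*a_1 + q2*a_0 = -287/11880.

The Pade approximant has numerator coefficients [-37/20, -367/660, -287/11880]; denominator coefficients [1, 1/3, 1/54].


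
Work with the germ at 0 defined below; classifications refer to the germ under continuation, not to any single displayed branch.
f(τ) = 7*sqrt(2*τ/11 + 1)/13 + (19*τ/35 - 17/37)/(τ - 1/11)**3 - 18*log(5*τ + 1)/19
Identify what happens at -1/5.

The point is a logarithmic branch point.

The term (-18/19)*log(1 - τ/(-1/5)) has argument 1 - -1/5/(-1/5) = 0 at -1/5: a logarithmic (infinitely-sheeted) branch point; the remaining terms are analytic or single-valued there.


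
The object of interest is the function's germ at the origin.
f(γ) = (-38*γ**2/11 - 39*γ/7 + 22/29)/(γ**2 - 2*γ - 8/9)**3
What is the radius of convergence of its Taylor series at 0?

Denominator factor (γ**2 - 2*γ - 8/9)^3: discriminant 68/9, real irrational roots 1 + (1/3)*sqrt(17) and 1 - (1/3)*sqrt(17); poles of order 3, moduli 1 + (1/3)*sqrt(17) and -1 + (1/3)*sqrt(17).
The radius of convergence is the smallest modulus among the singular points: -1 + (1/3)*sqrt(17).

The radius of convergence is -1 + (1/3)*sqrt(17).


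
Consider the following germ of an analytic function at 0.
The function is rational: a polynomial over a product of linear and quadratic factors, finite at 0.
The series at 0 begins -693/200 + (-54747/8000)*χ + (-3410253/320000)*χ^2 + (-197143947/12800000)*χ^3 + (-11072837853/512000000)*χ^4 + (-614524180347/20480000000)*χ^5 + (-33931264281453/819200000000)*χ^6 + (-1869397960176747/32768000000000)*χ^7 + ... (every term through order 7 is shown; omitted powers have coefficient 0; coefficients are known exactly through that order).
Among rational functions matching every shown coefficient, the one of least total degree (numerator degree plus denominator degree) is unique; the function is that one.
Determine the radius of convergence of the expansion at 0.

No rational of total degree below 2 reproduces all 8 coefficients; solving the [0/2] Pade equations on them gives f(χ) = -21/(5*(χ - 5/3)*(χ - 8/11)), whose expansion matches every shown term.
Denominator factor (χ - 8/11): pole of order 1 at 8/11, modulus 8/11.
Denominator factor (χ - 5/3): pole of order 1 at 5/3, modulus 5/3.
The radius of convergence is the smallest modulus among the singular points: 8/11.

The radius of convergence is 8/11.


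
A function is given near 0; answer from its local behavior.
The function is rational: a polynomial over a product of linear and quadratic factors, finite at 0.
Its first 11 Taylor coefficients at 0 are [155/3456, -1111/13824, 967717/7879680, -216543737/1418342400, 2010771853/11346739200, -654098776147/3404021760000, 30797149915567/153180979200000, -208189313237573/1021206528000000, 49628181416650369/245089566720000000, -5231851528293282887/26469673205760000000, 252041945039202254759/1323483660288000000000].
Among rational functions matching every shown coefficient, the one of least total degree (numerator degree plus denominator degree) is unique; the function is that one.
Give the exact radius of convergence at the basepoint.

The radius of convergence is -1/2 + (1/2)*sqrt(11).

No rational of total degree below 9 reproduces all 11 coefficients; solving the [2/7] Pade equations on them gives f(β) = (-4*β**2/19 + β + 31/8)/((β + 12/5)**3*(β**2 - β - 5/2)**2), whose expansion matches every shown term.
Denominator factor (β + 12/5)^3: pole of order 3 at -12/5, modulus 12/5.
Denominator factor (β**2 - β - 5/2)^2: discriminant 11, real irrational roots 1/2 + (1/2)*sqrt(11) and 1/2 - (1/2)*sqrt(11); poles of order 2, moduli 1/2 + (1/2)*sqrt(11) and -1/2 + (1/2)*sqrt(11).
The radius of convergence is the smallest modulus among the singular points: -1/2 + (1/2)*sqrt(11).


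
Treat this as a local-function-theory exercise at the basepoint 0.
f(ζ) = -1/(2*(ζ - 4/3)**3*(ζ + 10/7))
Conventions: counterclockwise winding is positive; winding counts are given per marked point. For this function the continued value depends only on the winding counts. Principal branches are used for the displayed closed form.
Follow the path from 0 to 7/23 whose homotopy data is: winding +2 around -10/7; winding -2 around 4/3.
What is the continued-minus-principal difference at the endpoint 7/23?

The function is rational, hence single-valued: continuing it around any pole returns the same value, so the difference is 0.

Continued minus principal equals 0.


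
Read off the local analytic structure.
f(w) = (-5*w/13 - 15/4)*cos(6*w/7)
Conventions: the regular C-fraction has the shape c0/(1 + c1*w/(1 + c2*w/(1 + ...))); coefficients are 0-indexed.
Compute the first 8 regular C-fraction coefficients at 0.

Taylor coefficients (expand at 0): a_0 = -15/4, a_1 = -5/13, a_2 = 135/98, a_3 = 90/637, a_4 = -405/4802, a_5 = -270/31213, a_6 = 243/117649, a_7 = 324/1529437.
c0 = a_0 = -15/4. Peel one level at a time: if S = 1 + c*w/S' with S'(0) = 1, then c is the w-coefficient of S and S' = c*w/(S - 1).
S_1 = c0/f = 1 + (-4/39)*w + (28162/74529)*w^2 + ...; c1 = -4/39.
S_2 = c1*w/(S_1 - 1) = 1 + (14081/3822)*w + (126729/9604)*w^2 + ...; c2 = 14081/3822.
S_3 = c2*w/(S_2 - 1) = 1 + (-351/98)*w + (-205335/689969)*w^2 + ...; c3 = -351/98.
S_4 = c3*w/(S_3 - 1) = 1 + (-1170/14081)*w + (-320820/198274561)*w^2 + ...; c4 = -1170/14081.
S_5 = c4*w/(S_4 - 1) = 1 + (-10694/549159)*w + (245155409/26236071225)*w^2 + ...; c5 = -10694/549159.
S_6 = c5*w/(S_5 - 1) = 1 + (245155409/510905850)*w + (31068299827161/171613930022500)*w^2 + ...; c6 = 245155409/510905850.
S_7 = c6*w/(S_6 - 1) = 1 + (-4942431/13100150)*w + ...; c7 = -4942431/13100150.

The regular C-fraction coefficients are [-15/4, -4/39, 14081/3822, -351/98, -1170/14081, -10694/549159, 245155409/510905850, -4942431/13100150].


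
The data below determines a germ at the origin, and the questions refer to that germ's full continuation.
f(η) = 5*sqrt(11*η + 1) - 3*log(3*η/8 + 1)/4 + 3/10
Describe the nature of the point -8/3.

The term (-3/4)*log(1 - η/(-8/3)) has argument 1 - -8/3/(-8/3) = 0 at -8/3: a logarithmic (infinitely-sheeted) branch point; the remaining terms are analytic or single-valued there.

The point is a logarithmic branch point.


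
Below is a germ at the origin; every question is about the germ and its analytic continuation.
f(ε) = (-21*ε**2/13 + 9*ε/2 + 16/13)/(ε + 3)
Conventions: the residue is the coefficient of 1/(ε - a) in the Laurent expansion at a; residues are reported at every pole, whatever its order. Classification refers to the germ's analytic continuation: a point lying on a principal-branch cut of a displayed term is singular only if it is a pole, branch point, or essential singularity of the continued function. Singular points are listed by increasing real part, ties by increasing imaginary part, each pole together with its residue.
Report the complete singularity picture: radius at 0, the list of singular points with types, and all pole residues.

Radius of convergence at 0: 3.
At -3: a pole of order 1; residue -697/26.

Denominator factor (ε + 3): pole of order 1 at -3, modulus 3.
The radius of convergence is the smallest modulus among the singular points: 3.
At the order-1 pole -3 set g(ε) = (ε - (-3))*f(ε) = -21*ε**2/13 + 9*ε/2 + 16/13.
Simple pole: residue = g(a) at a = -3, which is -697/26.


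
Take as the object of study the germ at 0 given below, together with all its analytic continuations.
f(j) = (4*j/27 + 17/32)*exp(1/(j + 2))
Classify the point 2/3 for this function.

The point is a regular point.

There is no denominator, hence no pole anywhere.
The essential point of exp(1/(j - (-2))) is -2, not 2/3.
So the germ continues analytically to 2/3.


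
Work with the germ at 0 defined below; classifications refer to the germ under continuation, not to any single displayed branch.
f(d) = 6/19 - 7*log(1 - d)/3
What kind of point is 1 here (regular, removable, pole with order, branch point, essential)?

The point is a logarithmic branch point.

The term (-7/3)*log(1 - d/(1)) has argument 1 - 1/(1) = 0 at 1: a logarithmic (infinitely-sheeted) branch point; the remaining terms are analytic or single-valued there.


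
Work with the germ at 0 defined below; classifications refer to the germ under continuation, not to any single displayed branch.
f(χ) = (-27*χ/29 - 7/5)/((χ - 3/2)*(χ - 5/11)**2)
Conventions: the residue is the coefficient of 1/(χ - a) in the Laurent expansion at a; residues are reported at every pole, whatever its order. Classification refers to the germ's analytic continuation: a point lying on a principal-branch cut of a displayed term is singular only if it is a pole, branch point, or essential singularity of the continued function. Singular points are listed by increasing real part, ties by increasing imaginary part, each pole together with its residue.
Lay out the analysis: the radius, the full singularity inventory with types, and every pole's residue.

Denominator factor (χ - 5/11)^2: pole of order 2 at 5/11, modulus 5/11.
Denominator factor (χ - 3/2): pole of order 1 at 3/2, modulus 3/2.
The radius of convergence is the smallest modulus among the singular points: 5/11.
At the order-2 pole 5/11 set g(χ) = (χ - (5/11))^2*f(χ) = (-27*χ/29 - 7/5)/(χ - 3/2).
Order-2 pole: residue = g'(a); g'(5/11) = 196262/76705, so the residue is 196262/76705.
At the order-1 pole 3/2 set g(χ) = (χ - (3/2))*f(χ) = (-27*χ/29 - 7/5)/(χ - 5/11)**2.
Simple pole: residue = g(a) at a = 3/2, which is -196262/76705.
List the singular points by increasing real part (a conjugate pair: the negative imaginary part first).

Radius of convergence at 0: 5/11.
At 5/11: a pole of order 2; residue 196262/76705.
At 3/2: a pole of order 1; residue -196262/76705.


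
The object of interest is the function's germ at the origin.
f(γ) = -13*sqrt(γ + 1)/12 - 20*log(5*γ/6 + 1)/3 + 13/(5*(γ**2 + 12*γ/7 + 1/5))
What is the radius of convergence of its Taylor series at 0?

The radius of convergence is 6/7 - (1/35)*sqrt(655).

Denominator factor (γ**2 + 12*γ/7 + 1/5): discriminant 524/245, real irrational roots -6/7 + (1/35)*sqrt(655) and -6/7 - (1/35)*sqrt(655); poles of order 1, moduli 6/7 - (1/35)*sqrt(655) and 6/7 + (1/35)*sqrt(655).
Branch term (-13/12)*sqrt(1 - γ/(-1)): its argument vanishes at γ = -1, a square-root branch point, modulus 1.
Branch term (-20/3)*log(1 - γ/(-6/5)): its argument vanishes at γ = -6/5, a logarithmic branch point, modulus 6/5.
The radius of convergence is the smallest modulus among the singular points: 6/7 - (1/35)*sqrt(655).


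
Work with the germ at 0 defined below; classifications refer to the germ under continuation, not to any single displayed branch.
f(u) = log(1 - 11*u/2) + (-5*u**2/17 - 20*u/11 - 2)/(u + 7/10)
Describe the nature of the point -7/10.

The denominator factor u + 7/10 vanishes at -7/10 and appears to the power 1; the numerator there equals -3259/3740, nonzero, and no other factor vanishes.
The branch terms are analytic at this point.
Hence a pole whose order is the multiplicity, 1.

The point is a pole of order 1.


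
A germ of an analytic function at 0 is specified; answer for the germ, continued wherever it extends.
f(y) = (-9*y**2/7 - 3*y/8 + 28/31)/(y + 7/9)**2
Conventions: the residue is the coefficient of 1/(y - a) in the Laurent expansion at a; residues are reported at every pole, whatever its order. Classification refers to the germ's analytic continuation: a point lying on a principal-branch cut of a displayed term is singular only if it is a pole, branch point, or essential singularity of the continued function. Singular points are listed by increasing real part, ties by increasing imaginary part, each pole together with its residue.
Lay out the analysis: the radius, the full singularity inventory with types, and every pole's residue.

Denominator factor (y + 7/9)^2: pole of order 2 at -7/9, modulus 7/9.
The radius of convergence is the smallest modulus among the singular points: 7/9.
At the order-2 pole -7/9 set g(y) = (y - (-7/9))^2*f(y) = -9*y**2/7 - 3*y/8 + 28/31.
Order-2 pole: residue = g'(a); g'(-7/9) = 13/8, so the residue is 13/8.

Radius of convergence at 0: 7/9.
At -7/9: a pole of order 2; residue 13/8.


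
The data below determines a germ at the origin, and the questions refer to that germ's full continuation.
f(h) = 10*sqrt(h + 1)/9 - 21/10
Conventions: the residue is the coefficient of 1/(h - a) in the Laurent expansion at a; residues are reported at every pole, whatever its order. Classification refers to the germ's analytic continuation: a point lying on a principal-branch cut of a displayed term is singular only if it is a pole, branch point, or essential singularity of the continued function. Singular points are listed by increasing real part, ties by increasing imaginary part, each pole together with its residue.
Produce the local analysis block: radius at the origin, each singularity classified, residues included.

Branch term (10/9)*sqrt(1 - h/(-1)): its argument vanishes at h = -1, a square-root branch point, modulus 1.
The radius of convergence is the smallest modulus among the singular points: 1.

Radius of convergence at 0: 1.
At -1: an algebraic (square-root) branch point.


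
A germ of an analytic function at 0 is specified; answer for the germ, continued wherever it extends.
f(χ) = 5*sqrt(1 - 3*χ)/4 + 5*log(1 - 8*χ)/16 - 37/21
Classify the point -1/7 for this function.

There is no denominator, hence no pole anywhere.
Branch term sqrt(1 - χ/(1/3)): argument at -1/7 is 10/7, nonzero, so -1/7 is not its branch point (a point on a principal cut is still regular for the continued germ).
Branch term log(1 - χ/(1/8)): argument at -1/7 is 15/7, nonzero, so -1/7 is not its branch point (a point on a principal cut is still regular for the continued germ).
So the germ continues analytically to -1/7.

The point is a regular point.


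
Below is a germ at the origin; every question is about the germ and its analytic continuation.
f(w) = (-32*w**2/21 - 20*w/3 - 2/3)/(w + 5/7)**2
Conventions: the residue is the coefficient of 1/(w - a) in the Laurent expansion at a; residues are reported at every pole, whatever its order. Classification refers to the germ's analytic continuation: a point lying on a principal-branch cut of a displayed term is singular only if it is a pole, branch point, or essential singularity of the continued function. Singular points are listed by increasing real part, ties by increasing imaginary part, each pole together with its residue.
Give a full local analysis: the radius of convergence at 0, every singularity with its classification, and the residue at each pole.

Radius of convergence at 0: 5/7.
At -5/7: a pole of order 2; residue -220/49.

Denominator factor (w + 5/7)^2: pole of order 2 at -5/7, modulus 5/7.
The radius of convergence is the smallest modulus among the singular points: 5/7.
At the order-2 pole -5/7 set g(w) = (w - (-5/7))^2*f(w) = -32*w**2/21 - 20*w/3 - 2/3.
Order-2 pole: residue = g'(a); g'(-5/7) = -220/49, so the residue is -220/49.


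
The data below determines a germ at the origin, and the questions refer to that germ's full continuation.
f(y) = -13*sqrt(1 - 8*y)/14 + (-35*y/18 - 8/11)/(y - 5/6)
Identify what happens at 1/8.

The term (-13/14)*sqrt(1 - y/(1/8)) has argument 1 - 1/8/(1/8) = 0 at 1/8: a square-root (algebraic, two-sheeted) branch point; the remaining terms are analytic or single-valued there.

The point is an algebraic (square-root) branch point.


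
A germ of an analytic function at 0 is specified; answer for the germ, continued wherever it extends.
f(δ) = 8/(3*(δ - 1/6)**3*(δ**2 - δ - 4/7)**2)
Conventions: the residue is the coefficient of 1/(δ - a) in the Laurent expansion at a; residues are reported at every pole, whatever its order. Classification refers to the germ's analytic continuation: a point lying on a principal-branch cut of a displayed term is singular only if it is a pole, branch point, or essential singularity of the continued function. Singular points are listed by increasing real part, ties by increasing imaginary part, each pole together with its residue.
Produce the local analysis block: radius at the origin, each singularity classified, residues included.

Radius of convergence at 0: 1/6.
At 1/2 - (1/14)*sqrt(161): a pole of order 2; residue -14808116736/1026625681 - (553120065792/543084985249)*sqrt(161).
At 1/6: a pole of order 3; residue 29616233472/1026625681.
At 1/2 + (1/14)*sqrt(161): a pole of order 2; residue -14808116736/1026625681 + (553120065792/543084985249)*sqrt(161).


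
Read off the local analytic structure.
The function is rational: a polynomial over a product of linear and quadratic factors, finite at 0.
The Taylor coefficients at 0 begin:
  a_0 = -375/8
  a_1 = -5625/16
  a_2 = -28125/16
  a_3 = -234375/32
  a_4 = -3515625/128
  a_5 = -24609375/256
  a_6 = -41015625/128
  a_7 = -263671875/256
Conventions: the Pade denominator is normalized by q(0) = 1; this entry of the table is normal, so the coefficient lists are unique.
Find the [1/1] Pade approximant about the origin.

Taylor coefficients needed (read off): a_0 = -375/8, a_1 = -5625/16, a_2 = -28125/16.
Write the denominator as Q(ξ) = 1 + q1*ξ. Requiring Q*f - P = O(ξ^3) with deg P <= 1 kills the coefficients of ξ^2..ξ^2 in Q*f:
  ξ^2: a_2 + q1*a_1 = 0, i.e. -28125/16 + (-5625/16)*q1 = 0.
Solving this linear system: q1 = -5.
The numerator is Q*f truncated at degree 1: P0 = a_0 = -375/8; P1 = a_1 + q1*a_0 = -1875/16.

The Pade approximant has numerator coefficients [-375/8, -1875/16]; denominator coefficients [1, -5].


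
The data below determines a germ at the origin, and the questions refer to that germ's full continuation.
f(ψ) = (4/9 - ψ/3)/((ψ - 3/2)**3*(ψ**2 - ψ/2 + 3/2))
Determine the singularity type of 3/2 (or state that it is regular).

The denominator factor ψ - 3/2 vanishes at 3/2 and appears to the power 3; the numerator there equals -1/18, nonzero, and no other factor vanishes.
Hence a pole whose order is the multiplicity, 3.

The point is a pole of order 3.


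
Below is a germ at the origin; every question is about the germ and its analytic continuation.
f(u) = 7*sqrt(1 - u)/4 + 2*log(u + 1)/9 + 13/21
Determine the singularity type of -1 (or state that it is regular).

The term (2/9)*log(1 - u/(-1)) has argument 1 - -1/(-1) = 0 at -1: a logarithmic (infinitely-sheeted) branch point; the remaining terms are analytic or single-valued there.

The point is a logarithmic branch point.


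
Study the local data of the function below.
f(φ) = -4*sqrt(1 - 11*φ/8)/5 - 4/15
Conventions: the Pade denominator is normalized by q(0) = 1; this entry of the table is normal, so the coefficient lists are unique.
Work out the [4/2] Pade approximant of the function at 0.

The Pade approximant has numerator coefficients [-16/15, 407/180, -7381/5760, 1331/10240, 14641/1966080]; denominator coefficients [1, -77/48, 847/1536].

Taylor coefficients needed (expand at 0): a_0 = -16/15, a_1 = 11/20, a_2 = 121/640, a_3 = 1331/10240, a_4 = 14641/131072, a_5 = 1127357/10485760, a_6 = 37202781/335544320.
Write the denominator as Q(φ) = 1 + q1*φ + q2*φ^2. Requiring Q*f - P = O(φ^7) with deg P <= 4 kills the coefficients of φ^5..φ^6 in Q*f:
  φ^5: a_5 + q1*a_4 + q2*a_3 = 0, i.e. 1127357/10485760 + (14641/131072)*q1 + (1331/10240)*q2 = 0.
  φ^6: a_6 + q1*a_5 + q2*a_4 = 0, i.e. 37202781/335544320 + (1127357/10485760)*q1 + (14641/131072)*q2 = 0.
Solving this linear system: q1 = -77/48, q2 = 847/1536.
The numerator is Q*f truncated at degree 4: P0 = a_0 = -16/15; P1 = a_1 + q1*a_0 = 407/180; P2 = a_2 + q1*a_1 + q2*a_0 = -7381/5760; P3 = a_3 + q1*a_2 + q2*a_1 = 1331/10240; P4 = a_4 + q1*a_3 + q2*a_2 = 14641/1966080.


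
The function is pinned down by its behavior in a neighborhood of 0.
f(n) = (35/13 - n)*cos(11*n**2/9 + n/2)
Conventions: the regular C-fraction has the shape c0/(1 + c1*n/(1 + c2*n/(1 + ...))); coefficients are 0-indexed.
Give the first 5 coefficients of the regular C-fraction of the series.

Taylor coefficients (expand at 0): a_0 = 35/13, a_1 = -1, a_2 = -35/104, a_3 = -1423/936, a_4 = -187727/134784.
c0 = a_0 = 35/13. Peel one level at a time: if S = 1 + c*n/S' with S'(0) = 1, then c is the n-coefficient of S and S' = c*n/(S - 1).
S_1 = c0/f = 1 + (13/35)*n + (2577/9800)*n^2 + ...; c1 = 13/35.
S_2 = c1*n/(S_1 - 1) = 1 + (-2577/3640)*n + (-136967/97344)*n^2 + ...; c2 = -2577/3640.
S_3 = c2*n/(S_2 - 1) = 1 + (-4793845/2412072)*n + (29039917585/8606643984)*n^2 + ...; c3 = -4793845/2412072.
S_4 = c3*n/(S_3 - 1) = 1 + (10786255103/6353351262)*n + ...; c4 = 10786255103/6353351262.

The regular C-fraction coefficients are [35/13, 13/35, -2577/3640, -4793845/2412072, 10786255103/6353351262].


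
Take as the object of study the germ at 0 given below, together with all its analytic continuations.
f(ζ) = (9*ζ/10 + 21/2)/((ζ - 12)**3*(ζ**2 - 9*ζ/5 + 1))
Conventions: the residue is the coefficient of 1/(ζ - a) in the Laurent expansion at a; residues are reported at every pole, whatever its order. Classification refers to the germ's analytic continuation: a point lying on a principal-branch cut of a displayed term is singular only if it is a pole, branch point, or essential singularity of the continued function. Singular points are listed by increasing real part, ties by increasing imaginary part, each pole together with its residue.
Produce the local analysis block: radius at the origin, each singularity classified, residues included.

Radius of convergence at 0: 1.
At (9/10) - ((1/10)*sqrt(19))*i: a pole of order 1; residue (-1350885/939540452) - ((38332935/17851268588)*sqrt(19))*i.
At (9/10) + ((1/10)*sqrt(19))*i: a pole of order 1; residue (-1350885/939540452) + ((38332935/17851268588)*sqrt(19))*i.
At 12: a pole of order 3; residue 1350885/469770226.


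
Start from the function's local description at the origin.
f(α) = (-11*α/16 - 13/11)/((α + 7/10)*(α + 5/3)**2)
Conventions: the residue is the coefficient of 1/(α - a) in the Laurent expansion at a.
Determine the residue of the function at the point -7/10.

At the order-1 pole -7/10 set g(α) = (α - (-7/10))*f(α) = (-11*α/16 - 13/11)/(α + 5/3)**2.
Simple pole: residue = g(a) at a = -7/10, which is -55485/74008.

The residue is -55485/74008.


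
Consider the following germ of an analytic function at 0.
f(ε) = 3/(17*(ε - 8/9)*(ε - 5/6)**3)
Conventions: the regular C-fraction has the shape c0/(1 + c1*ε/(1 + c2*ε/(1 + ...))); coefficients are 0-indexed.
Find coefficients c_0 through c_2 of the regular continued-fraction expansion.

Taylor coefficients (expand at 0): a_0 = 729/2125, a_1 = 137781/85000, a_2 = 16277841/3400000.
c0 = a_0 = 729/2125. Peel one level at a time: if S = 1 + c*ε/S' with S'(0) = 1, then c is the ε-coefficient of S and S' = c*ε/(S - 1).
S_1 = c0/f = 1 + (-189/40)*ε + (837/100)*ε^2 + ...; c1 = -189/40.
S_2 = c1*ε/(S_1 - 1) = 1 + (62/35)*ε + ...; c2 = 62/35.

The regular C-fraction coefficients are [729/2125, -189/40, 62/35].


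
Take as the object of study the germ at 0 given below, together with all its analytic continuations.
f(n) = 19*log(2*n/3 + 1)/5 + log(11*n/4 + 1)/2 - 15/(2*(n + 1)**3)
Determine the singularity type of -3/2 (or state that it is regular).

The term (19/5)*log(1 - n/(-3/2)) has argument 1 - -3/2/(-3/2) = 0 at -3/2: a logarithmic (infinitely-sheeted) branch point; the remaining terms are analytic or single-valued there.

The point is a logarithmic branch point.


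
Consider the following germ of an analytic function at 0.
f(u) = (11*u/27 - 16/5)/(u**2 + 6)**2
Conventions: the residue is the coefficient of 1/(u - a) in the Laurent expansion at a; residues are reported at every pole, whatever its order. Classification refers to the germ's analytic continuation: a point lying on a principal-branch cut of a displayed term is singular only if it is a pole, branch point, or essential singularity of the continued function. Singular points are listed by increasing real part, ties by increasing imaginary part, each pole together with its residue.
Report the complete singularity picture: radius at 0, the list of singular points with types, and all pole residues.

Denominator factor (u**2 + 6)^2: discriminant -24, complex-conjugate roots (sqrt(6))*i and -(sqrt(6))*i; poles of order 2, moduli sqrt(6) and sqrt(6).
The radius of convergence is the smallest modulus among the singular points: sqrt(6).
The factor u**2 + 6 splits as (u - a)(u - a') with a = -(sqrt(6))*i, a' = (sqrt(6))*i. At the order-2 pole a set g(u) = (u - a)^2*f(u) = [11*u/27 - 16/5] / (u - a')^2.
Order-2 pole: residue = g'(a); g'(-(sqrt(6))*i) = -((1/45)*sqrt(6))*i, so the residue is -((1/45)*sqrt(6))*i.
The factor u**2 + 6 splits as (u - a)(u - a') with a = (sqrt(6))*i, a' = -(sqrt(6))*i. At the order-2 pole a set g(u) = (u - a)^2*f(u) = [11*u/27 - 16/5] / (u - a')^2.
Order-2 pole: residue = g'(a); g'((sqrt(6))*i) = ((1/45)*sqrt(6))*i, so the residue is ((1/45)*sqrt(6))*i.
List the singular points by increasing real part (a conjugate pair: the negative imaginary part first).

Radius of convergence at 0: sqrt(6).
At -(sqrt(6))*i: a pole of order 2; residue -((1/45)*sqrt(6))*i.
At (sqrt(6))*i: a pole of order 2; residue ((1/45)*sqrt(6))*i.


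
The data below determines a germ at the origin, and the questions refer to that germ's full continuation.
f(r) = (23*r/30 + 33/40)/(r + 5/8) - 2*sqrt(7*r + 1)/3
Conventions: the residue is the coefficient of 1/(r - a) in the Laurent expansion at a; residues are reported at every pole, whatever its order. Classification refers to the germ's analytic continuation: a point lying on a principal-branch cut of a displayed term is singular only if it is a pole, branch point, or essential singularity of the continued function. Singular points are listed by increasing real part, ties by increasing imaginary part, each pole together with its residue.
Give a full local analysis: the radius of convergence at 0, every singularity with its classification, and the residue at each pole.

Radius of convergence at 0: 1/7.
At -5/8: a pole of order 1; residue 83/240.
At -1/7: an algebraic (square-root) branch point.

Denominator factor (r + 5/8): pole of order 1 at -5/8, modulus 5/8.
Branch term (-2/3)*sqrt(1 - r/(-1/7)): its argument vanishes at r = -1/7, a square-root branch point, modulus 1/7.
The radius of convergence is the smallest modulus among the singular points: 1/7.
The branch term is analytic at -5/8 and contributes nothing to the residue; only the rational part matters.
At the order-1 pole -5/8 set g(r) = (r - (-5/8))*(rational part) = 23*r/30 + 33/40.
Simple pole: residue = g(a) at a = -5/8, which is 83/240.
List the singular points by increasing real part (a conjugate pair: the negative imaginary part first).


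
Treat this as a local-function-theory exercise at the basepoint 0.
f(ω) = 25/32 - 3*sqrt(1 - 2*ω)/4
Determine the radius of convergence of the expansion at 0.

Branch term (-3/4)*sqrt(1 - ω/(1/2)): its argument vanishes at ω = 1/2, a square-root branch point, modulus 1/2.
The radius of convergence is the smallest modulus among the singular points: 1/2.

The radius of convergence is 1/2.


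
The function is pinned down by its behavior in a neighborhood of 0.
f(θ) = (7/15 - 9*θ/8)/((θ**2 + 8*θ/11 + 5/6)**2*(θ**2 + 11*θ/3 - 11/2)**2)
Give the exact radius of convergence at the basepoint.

The radius of convergence is (1/6)*sqrt(30).

Denominator factor (θ**2 + 11*θ/3 - 11/2)^2: discriminant 319/9, real irrational roots -11/6 + (1/6)*sqrt(319) and -11/6 - (1/6)*sqrt(319); poles of order 2, moduli -11/6 + (1/6)*sqrt(319) and 11/6 + (1/6)*sqrt(319).
Denominator factor (θ**2 + 8*θ/11 + 5/6)^2: discriminant -1018/363, complex-conjugate roots (-4/11) + ((1/66)*sqrt(3054))*i and (-4/11) - ((1/66)*sqrt(3054))*i; poles of order 2, moduli (1/6)*sqrt(30) and (1/6)*sqrt(30).
The radius of convergence is the smallest modulus among the singular points: (1/6)*sqrt(30).


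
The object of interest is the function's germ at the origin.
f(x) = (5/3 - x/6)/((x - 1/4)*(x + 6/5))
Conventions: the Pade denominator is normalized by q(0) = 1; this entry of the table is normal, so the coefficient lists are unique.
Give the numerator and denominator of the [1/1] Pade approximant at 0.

The Pade approximant has numerator coefficients [-50/9, 455/69]; denominator coefficients [1, -587/138].

Taylor coefficients needed (expand at 0): a_0 = -50/9, a_1 = -460/27, a_2 = -5870/81.
Write the denominator as Q(x) = 1 + q1*x. Requiring Q*f - P = O(x^3) with deg P <= 1 kills the coefficients of x^2..x^2 in Q*f:
  x^2: a_2 + q1*a_1 = 0, i.e. -5870/81 + (-460/27)*q1 = 0.
Solving this linear system: q1 = -587/138.
The numerator is Q*f truncated at degree 1: P0 = a_0 = -50/9; P1 = a_1 + q1*a_0 = 455/69.


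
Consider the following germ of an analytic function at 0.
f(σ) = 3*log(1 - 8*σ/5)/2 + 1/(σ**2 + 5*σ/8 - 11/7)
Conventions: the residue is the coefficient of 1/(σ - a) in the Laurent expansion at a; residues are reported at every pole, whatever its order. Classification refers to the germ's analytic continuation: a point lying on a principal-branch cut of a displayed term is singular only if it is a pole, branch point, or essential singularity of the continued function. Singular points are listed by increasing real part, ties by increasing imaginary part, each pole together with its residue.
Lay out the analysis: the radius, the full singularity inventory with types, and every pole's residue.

Radius of convergence at 0: 5/8.
At -5/16 - (1/112)*sqrt(20937): a pole of order 1; residue -(8/2991)*sqrt(20937).
At 5/8: a logarithmic branch point.
At -5/16 + (1/112)*sqrt(20937): a pole of order 1; residue (8/2991)*sqrt(20937).

Denominator factor (σ**2 + 5*σ/8 - 11/7): discriminant 2991/448, real irrational roots -5/16 + (1/112)*sqrt(20937) and -5/16 - (1/112)*sqrt(20937); poles of order 1, moduli -5/16 + (1/112)*sqrt(20937) and 5/16 + (1/112)*sqrt(20937).
Branch term (3/2)*log(1 - σ/(5/8)): its argument vanishes at σ = 5/8, a logarithmic branch point, modulus 5/8.
The radius of convergence is the smallest modulus among the singular points: 5/8.
The branch term is analytic at -5/16 - (1/112)*sqrt(20937) and contributes nothing to the residue; only the rational part matters.
The factor σ**2 + 5*σ/8 - 11/7 splits as (σ - a)(σ - a') with a = -5/16 - (1/112)*sqrt(20937), a' = -5/16 + (1/112)*sqrt(20937). At the order-1 pole a set g(σ) = (σ - a)*(rational part) = [1] / (σ - a').
Simple pole: residue = g(a) at a = -5/16 - (1/112)*sqrt(20937), which is -(8/2991)*sqrt(20937).
The branch term is analytic at -5/16 + (1/112)*sqrt(20937) and contributes nothing to the residue; only the rational part matters.
The factor σ**2 + 5*σ/8 - 11/7 splits as (σ - a)(σ - a') with a = -5/16 + (1/112)*sqrt(20937), a' = -5/16 - (1/112)*sqrt(20937). At the order-1 pole a set g(σ) = (σ - a)*(rational part) = [1] / (σ - a').
Simple pole: residue = g(a) at a = -5/16 + (1/112)*sqrt(20937), which is (8/2991)*sqrt(20937).
List the singular points by increasing real part (a conjugate pair: the negative imaginary part first).


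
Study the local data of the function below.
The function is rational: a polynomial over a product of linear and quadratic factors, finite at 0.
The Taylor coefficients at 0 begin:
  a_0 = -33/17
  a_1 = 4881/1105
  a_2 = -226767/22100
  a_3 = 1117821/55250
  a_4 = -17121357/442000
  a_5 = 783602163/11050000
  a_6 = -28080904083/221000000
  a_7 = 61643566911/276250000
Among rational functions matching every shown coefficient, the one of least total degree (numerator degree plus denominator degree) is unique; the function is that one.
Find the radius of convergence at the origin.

The radius of convergence is -9/20 + (1/20)*sqrt(481).

No rational of total degree below 5 reproduces all 8 coefficients; solving the [1/4] Pade equations on them gives f(h) = (12*h/13 - 33/17)/(h**2 - 9*h/10 - 1)**2, whose expansion matches every shown term.
Denominator factor (h**2 - 9*h/10 - 1)^2: discriminant 481/100, real irrational roots 9/20 + (1/20)*sqrt(481) and 9/20 - (1/20)*sqrt(481); poles of order 2, moduli 9/20 + (1/20)*sqrt(481) and -9/20 + (1/20)*sqrt(481).
The radius of convergence is the smallest modulus among the singular points: -9/20 + (1/20)*sqrt(481).


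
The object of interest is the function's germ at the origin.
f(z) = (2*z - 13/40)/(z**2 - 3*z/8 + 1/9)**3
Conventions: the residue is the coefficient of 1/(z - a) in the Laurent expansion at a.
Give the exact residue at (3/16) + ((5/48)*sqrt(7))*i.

The residue is -((11943936/5359375)*sqrt(7))*i.

The factor z**2 - 3*z/8 + 1/9 splits as (z - a)(z - a') with a = (3/16) + ((5/48)*sqrt(7))*i, a' = (3/16) - ((5/48)*sqrt(7))*i. At the order-3 pole a set g(z) = (z - a)^3*f(z) = [2*z - 13/40] / (z - a')^3.
Order-3 pole: residue = g''(a)/2; g''((3/16) + ((5/48)*sqrt(7))*i) = -((23887872/5359375)*sqrt(7))*i, so the residue is -((11943936/5359375)*sqrt(7))*i.


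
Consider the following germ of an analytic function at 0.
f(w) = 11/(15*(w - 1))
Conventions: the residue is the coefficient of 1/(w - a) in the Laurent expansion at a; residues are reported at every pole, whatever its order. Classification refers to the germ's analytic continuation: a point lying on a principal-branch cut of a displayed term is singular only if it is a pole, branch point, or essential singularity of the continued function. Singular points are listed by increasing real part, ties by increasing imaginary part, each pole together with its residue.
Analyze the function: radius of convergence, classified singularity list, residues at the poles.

Denominator factor (w - 1): pole of order 1 at 1, modulus 1.
The radius of convergence is the smallest modulus among the singular points: 1.
At the order-1 pole 1 set g(w) = (w - (1))*f(w) = 11/15.
Simple pole: residue = g(a) at a = 1, which is 11/15.

Radius of convergence at 0: 1.
At 1: a pole of order 1; residue 11/15.


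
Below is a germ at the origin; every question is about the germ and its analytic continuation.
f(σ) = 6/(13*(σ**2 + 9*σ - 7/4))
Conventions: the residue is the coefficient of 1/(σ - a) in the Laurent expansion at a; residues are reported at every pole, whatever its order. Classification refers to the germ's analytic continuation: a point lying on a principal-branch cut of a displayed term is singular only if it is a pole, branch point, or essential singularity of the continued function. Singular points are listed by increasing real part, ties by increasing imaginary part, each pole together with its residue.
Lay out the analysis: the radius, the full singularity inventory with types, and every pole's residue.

Radius of convergence at 0: -9/2 + sqrt(22).
At -9/2 - sqrt(22): a pole of order 1; residue -(3/286)*sqrt(22).
At -9/2 + sqrt(22): a pole of order 1; residue (3/286)*sqrt(22).

Denominator factor (σ**2 + 9*σ - 7/4): discriminant 88, real irrational roots -9/2 + sqrt(22) and -9/2 - sqrt(22); poles of order 1, moduli -9/2 + sqrt(22) and 9/2 + sqrt(22).
The radius of convergence is the smallest modulus among the singular points: -9/2 + sqrt(22).
The factor σ**2 + 9*σ - 7/4 splits as (σ - a)(σ - a') with a = -9/2 - sqrt(22), a' = -9/2 + sqrt(22). At the order-1 pole a set g(σ) = (σ - a)*f(σ) = [6/13] / (σ - a').
Simple pole: residue = g(a) at a = -9/2 - sqrt(22), which is -(3/286)*sqrt(22).
The factor σ**2 + 9*σ - 7/4 splits as (σ - a)(σ - a') with a = -9/2 + sqrt(22), a' = -9/2 - sqrt(22). At the order-1 pole a set g(σ) = (σ - a)*f(σ) = [6/13] / (σ - a').
Simple pole: residue = g(a) at a = -9/2 + sqrt(22), which is (3/286)*sqrt(22).
List the singular points by increasing real part (a conjugate pair: the negative imaginary part first).


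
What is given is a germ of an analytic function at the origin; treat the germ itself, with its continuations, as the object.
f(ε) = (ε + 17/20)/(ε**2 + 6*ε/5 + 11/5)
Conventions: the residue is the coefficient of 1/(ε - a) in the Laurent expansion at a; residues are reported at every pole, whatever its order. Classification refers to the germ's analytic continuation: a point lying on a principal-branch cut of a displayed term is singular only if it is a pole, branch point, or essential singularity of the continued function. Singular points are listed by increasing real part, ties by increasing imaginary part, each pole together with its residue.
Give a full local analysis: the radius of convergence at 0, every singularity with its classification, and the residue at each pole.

Denominator factor (ε**2 + 6*ε/5 + 11/5): discriminant -184/25, complex-conjugate roots (-3/5) + ((1/5)*sqrt(46))*i and (-3/5) - ((1/5)*sqrt(46))*i; poles of order 1, moduli (1/5)*sqrt(55) and (1/5)*sqrt(55).
The radius of convergence is the smallest modulus among the singular points: (1/5)*sqrt(55).
The factor ε**2 + 6*ε/5 + 11/5 splits as (ε - a)(ε - a') with a = (-3/5) - ((1/5)*sqrt(46))*i, a' = (-3/5) + ((1/5)*sqrt(46))*i. At the order-1 pole a set g(ε) = (ε - a)*f(ε) = [ε + 17/20] / (ε - a').
Simple pole: residue = g(a) at a = (-3/5) - ((1/5)*sqrt(46))*i, which is (1/2) + ((5/368)*sqrt(46))*i.
The factor ε**2 + 6*ε/5 + 11/5 splits as (ε - a)(ε - a') with a = (-3/5) + ((1/5)*sqrt(46))*i, a' = (-3/5) - ((1/5)*sqrt(46))*i. At the order-1 pole a set g(ε) = (ε - a)*f(ε) = [ε + 17/20] / (ε - a').
Simple pole: residue = g(a) at a = (-3/5) + ((1/5)*sqrt(46))*i, which is (1/2) - ((5/368)*sqrt(46))*i.
List the singular points by increasing real part (a conjugate pair: the negative imaginary part first).

Radius of convergence at 0: (1/5)*sqrt(55).
At (-3/5) - ((1/5)*sqrt(46))*i: a pole of order 1; residue (1/2) + ((5/368)*sqrt(46))*i.
At (-3/5) + ((1/5)*sqrt(46))*i: a pole of order 1; residue (1/2) - ((5/368)*sqrt(46))*i.
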